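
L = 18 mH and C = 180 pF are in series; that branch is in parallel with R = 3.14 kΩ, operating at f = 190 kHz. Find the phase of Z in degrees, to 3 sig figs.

10.6°

ω = 2πf = 1.194e+06 rad/s
X_L = ωL = 21500 Ω
X_C = 1/(ωC) = 4650 Ω
Branch 1: Z₁ = R = 3140 Ω
Branch 2 (series LC): Z₂ = j(X_L − X_C) = j16800 Ω
Parallel: Z = Z₁Z₂/(Z₁+Z₂), |Z| = 3090 Ω, ∠Z = 10.6°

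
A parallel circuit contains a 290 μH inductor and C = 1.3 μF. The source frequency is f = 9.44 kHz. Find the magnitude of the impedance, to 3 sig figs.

52.7 Ω

ω = 2πf = 59310 rad/s
X_L = ωL = 17.2 Ω
X_C = 1/(ωC) = 13.0 Ω
Parallel: admittances add. Y = 1/(jωL) + jωC
Y = (0 + j0.0190) S
|Y| = 0.0190 S → |Z| = 1/|Y| = 52.7 Ω, ∠Z = −∠Y = -90.0°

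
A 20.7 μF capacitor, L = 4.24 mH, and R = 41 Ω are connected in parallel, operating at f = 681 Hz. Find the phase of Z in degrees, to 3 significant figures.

ω = 2πf = 4279 rad/s
X_L = ωL = 18.1 Ω
X_C = 1/(ωC) = 11.3 Ω
Parallel: admittances add. Y = 1/R + 1/(jωL) + jωC
Y = (0.0244 + j0.0335) S
|Y| = 0.0414 S → |Z| = 1/|Y| = 24.2 Ω, ∠Z = −∠Y = -53.9°

-53.9°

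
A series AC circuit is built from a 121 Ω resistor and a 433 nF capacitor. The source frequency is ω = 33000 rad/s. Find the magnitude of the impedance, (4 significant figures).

X_C = 1/(ωC) = 69.98 Ω
Z = 121.0 − j69.98 Ω
|Z| = √(121.0² + 69.98²) = 139.8 Ω

139.8 Ω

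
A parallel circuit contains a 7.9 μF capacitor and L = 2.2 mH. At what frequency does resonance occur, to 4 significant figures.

1.207 kHz

ω₀ = 1/√(LC) = 1/√(0.0022 × 7.9e-06) = 7585 rad/s
f₀ = ω₀/(2π) = 1.207 kHz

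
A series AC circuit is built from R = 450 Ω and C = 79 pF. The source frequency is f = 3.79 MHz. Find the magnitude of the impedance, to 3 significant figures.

696 Ω

ω = 2πf = 2.381e+07 rad/s
X_C = 1/(ωC) = 532 Ω
Z = 450 − j532 Ω
|Z| = √(450² + 532²) = 696 Ω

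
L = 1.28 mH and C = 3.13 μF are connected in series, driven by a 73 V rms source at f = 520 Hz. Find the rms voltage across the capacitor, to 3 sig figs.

ω = 2πf = 3267 rad/s
X_L = ωL = 4.18 Ω
X_C = 1/(ωC) = 97.8 Ω
Net reactance X = X_L − X_C = -93.6 Ω
Z = − j93.6 Ω
|Z| = √(0² + 93.6²) = 93.6 Ω
I = V/|Z| = 780 mA
V_C = I·|Z_C| = 0.780 × 97.8 = 76.3 V

76.3 V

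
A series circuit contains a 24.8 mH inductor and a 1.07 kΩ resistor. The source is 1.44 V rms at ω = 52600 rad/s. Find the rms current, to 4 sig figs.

X_L = ωL = 1304 Ω
Z = 1070 + j1304 Ω
|Z| = √(1070² + 1304²) = 1687 Ω
I = V/|Z| = 1.44/1687 = 853.5 μA

853.5 μA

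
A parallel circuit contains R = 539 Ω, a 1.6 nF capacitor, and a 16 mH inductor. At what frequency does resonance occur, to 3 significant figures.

31.5 kHz

ω₀ = 1/√(LC) = 1/√(0.016 × 1.6e-09) = 197600 rad/s
f₀ = ω₀/(2π) = 31.5 kHz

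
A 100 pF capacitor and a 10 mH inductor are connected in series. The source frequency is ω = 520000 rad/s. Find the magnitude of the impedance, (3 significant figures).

X_L = ωL = 5200 Ω
X_C = 1/(ωC) = 19200 Ω
Net reactance X = X_L − X_C = -14000 Ω
Z = − j14000 Ω
|Z| = √(0² + 14000²) = 14000 Ω

14000 Ω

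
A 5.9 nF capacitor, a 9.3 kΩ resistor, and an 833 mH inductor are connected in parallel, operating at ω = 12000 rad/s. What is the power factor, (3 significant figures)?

0.965

X_L = ωL = 10000 Ω
X_C = 1/(ωC) = 14100 Ω
Parallel: admittances add. Y = 1/R + 1/(jωL) + jωC
Y = (0.000108 − j2.92e-05) S
|Y| = 0.000111 S → |Z| = 1/|Y| = 8970 Ω, ∠Z = −∠Y = 15.2°
cos φ = cos(15.2°) = 0.965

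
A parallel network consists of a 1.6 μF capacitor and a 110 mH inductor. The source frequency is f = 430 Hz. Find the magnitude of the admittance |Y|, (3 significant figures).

958 μS

ω = 2πf = 2702 rad/s
X_L = ωL = 297 Ω
X_C = 1/(ωC) = 231 Ω
Parallel: admittances add. Y = 1/(jωL) + jωC
Y = (0 + j0.000958) S
|Y| = 0.000958 S → |Z| = 1/|Y| = 1040 Ω, ∠Z = −∠Y = -90.0°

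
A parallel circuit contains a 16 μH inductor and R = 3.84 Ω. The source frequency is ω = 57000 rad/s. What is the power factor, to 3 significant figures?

X_L = ωL = 0.912 Ω
Parallel: admittances add. Y = 1/R + 1/(jωL)
Y = (0.260 − j1.10) S
|Y| = 1.13 S → |Z| = 1/|Y| = 0.887 Ω, ∠Z = −∠Y = 76.6°
cos φ = cos(76.6°) = 0.231

0.231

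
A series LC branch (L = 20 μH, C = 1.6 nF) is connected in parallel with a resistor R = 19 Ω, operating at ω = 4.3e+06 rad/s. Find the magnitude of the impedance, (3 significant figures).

18.1 Ω

X_L = ωL = 86.0 Ω
X_C = 1/(ωC) = 145 Ω
Branch 1: Z₁ = R = 19.0 Ω
Branch 2 (series LC): Z₂ = j(X_L − X_C) = −j59.3 Ω
Parallel: Z = Z₁Z₂/(Z₁+Z₂), |Z| = 18.1 Ω, ∠Z = -17.8°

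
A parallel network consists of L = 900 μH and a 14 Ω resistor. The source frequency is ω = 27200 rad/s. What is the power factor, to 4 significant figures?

X_L = ωL = 24.48 Ω
Parallel: admittances add. Y = 1/R + 1/(jωL)
Y = (0.07143 − j0.04085) S
|Y| = 0.08228 S → |Z| = 1/|Y| = 12.15 Ω, ∠Z = −∠Y = 29.77°
cos φ = cos(29.77°) = 0.8681

0.8681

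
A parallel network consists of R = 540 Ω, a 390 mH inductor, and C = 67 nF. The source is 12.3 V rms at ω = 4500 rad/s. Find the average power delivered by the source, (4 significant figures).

280.2 mW

X_L = ωL = 1755 Ω
X_C = 1/(ωC) = 3317 Ω
Parallel: admittances add. Y = 1/R + 1/(jωL) + jωC
Y = (0.001852 − j0.0002683) S
|Y| = 0.001871 S → |Z| = 1/|Y| = 534.4 Ω, ∠Z = −∠Y = 8.244°
I = V/|Z| = 23.02 mA
P = VI cos φ = 12.3 × 0.02302 × cos(8.244°) = 280.2 mW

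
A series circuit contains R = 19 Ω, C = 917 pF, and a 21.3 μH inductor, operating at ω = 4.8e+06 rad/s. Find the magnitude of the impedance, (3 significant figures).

126 Ω

X_L = ωL = 102 Ω
X_C = 1/(ωC) = 227 Ω
Net reactance X = X_L − X_C = -125 Ω
Z = 19.0 − j125 Ω
|Z| = √(19.0² + 125²) = 126 Ω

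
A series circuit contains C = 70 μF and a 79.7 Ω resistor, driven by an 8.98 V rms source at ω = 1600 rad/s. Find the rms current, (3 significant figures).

112 mA

X_C = 1/(ωC) = 8.93 Ω
Z = 79.7 − j8.93 Ω
|Z| = √(79.7² + 8.93²) = 80.2 Ω
I = V/|Z| = 8.98/80.2 = 112 mA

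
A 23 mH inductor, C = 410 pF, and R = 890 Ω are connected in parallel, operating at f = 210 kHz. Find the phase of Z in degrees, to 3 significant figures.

ω = 2πf = 1.319e+06 rad/s
X_L = ωL = 30300 Ω
X_C = 1/(ωC) = 1850 Ω
Parallel: admittances add. Y = 1/R + 1/(jωL) + jωC
Y = (0.00112 + j0.000508) S
|Y| = 0.00123 S → |Z| = 1/|Y| = 811 Ω, ∠Z = −∠Y = -24.3°

-24.3°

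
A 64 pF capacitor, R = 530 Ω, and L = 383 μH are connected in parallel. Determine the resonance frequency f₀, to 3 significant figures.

ω₀ = 1/√(LC) = 1/√(0.000383 × 6.4e-11) = 6.387e+06 rad/s
f₀ = ω₀/(2π) = 1.02 MHz

1.02 MHz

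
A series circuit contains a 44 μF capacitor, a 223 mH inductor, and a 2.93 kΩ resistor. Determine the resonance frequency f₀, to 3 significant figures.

ω₀ = 1/√(LC) = 1/√(0.223 × 4.4e-05) = 319.2 rad/s
f₀ = ω₀/(2π) = 50.8 Hz

50.8 Hz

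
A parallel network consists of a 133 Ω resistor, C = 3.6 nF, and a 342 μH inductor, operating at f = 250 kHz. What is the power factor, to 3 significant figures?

ω = 2πf = 1.571e+06 rad/s
X_L = ωL = 537 Ω
X_C = 1/(ωC) = 177 Ω
Parallel: admittances add. Y = 1/R + 1/(jωL) + jωC
Y = (0.00752 + j0.00379) S
|Y| = 0.00842 S → |Z| = 1/|Y| = 119 Ω, ∠Z = −∠Y = -26.8°
cos φ = cos(-26.8°) = 0.893

0.893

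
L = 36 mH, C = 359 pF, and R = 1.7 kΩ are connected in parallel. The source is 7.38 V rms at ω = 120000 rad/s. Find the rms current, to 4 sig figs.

4.558 mA

X_L = ωL = 4320 Ω
X_C = 1/(ωC) = 23210 Ω
Parallel: admittances add. Y = 1/R + 1/(jωL) + jωC
Y = (0.0005882 − j0.0001884) S
|Y| = 0.0006177 S → |Z| = 1/|Y| = 1619 Ω, ∠Z = −∠Y = 17.76°
I = V/|Z| = 7.38/1619 = 4.558 mA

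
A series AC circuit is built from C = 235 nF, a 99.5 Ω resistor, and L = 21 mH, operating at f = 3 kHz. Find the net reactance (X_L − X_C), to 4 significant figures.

ω = 2πf = 18850 rad/s
X_L = ωL = 395.8 Ω
X_C = 1/(ωC) = 225.8 Ω
X = 395.8 − 225.8 = 170.1 Ω

170.1 Ω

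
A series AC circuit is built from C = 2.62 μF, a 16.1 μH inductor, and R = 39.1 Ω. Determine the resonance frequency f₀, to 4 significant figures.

24.51 kHz

ω₀ = 1/√(LC) = 1/√(1.61e-05 × 2.62e-06) = 154000 rad/s
f₀ = ω₀/(2π) = 24.51 kHz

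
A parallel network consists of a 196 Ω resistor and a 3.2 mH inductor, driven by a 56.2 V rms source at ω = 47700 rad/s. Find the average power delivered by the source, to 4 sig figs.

16.11 W

X_L = ωL = 152.6 Ω
Parallel: admittances add. Y = 1/R + 1/(jωL)
Y = (0.005102 − j0.006551) S
|Y| = 0.008304 S → |Z| = 1/|Y| = 120.4 Ω, ∠Z = −∠Y = 52.09°
I = V/|Z| = 466.7 mA
P = VI cos φ = 56.2 × 0.4667 × cos(52.09°) = 16.11 W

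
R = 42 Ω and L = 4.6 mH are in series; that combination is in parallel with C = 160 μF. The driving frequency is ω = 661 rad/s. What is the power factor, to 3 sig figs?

0.222

X_L = ωL = 3.04 Ω
X_C = 1/(ωC) = 9.46 Ω
Branch 1 (R+jX_L): Z₁ = 42.0 + j3.04 Ω, |Z₁| = 42.1 Ω
Branch 2 (−jX_C): Z₂ = −j9.46 Ω
Parallel: Z = Z₁Z₂/(Z₁+Z₂), |Z| = 9.37 Ω, ∠Z = -77.2°
cos φ = cos(-77.2°) = 0.222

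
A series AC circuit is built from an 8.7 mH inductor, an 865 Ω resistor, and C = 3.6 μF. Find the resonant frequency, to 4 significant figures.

ω₀ = 1/√(LC) = 1/√(0.0087 × 3.6e-06) = 5651 rad/s
f₀ = ω₀/(2π) = 899.3 Hz

899.3 Hz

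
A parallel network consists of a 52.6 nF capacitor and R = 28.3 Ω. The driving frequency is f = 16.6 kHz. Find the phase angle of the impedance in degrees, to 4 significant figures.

-8.825°

ω = 2πf = 104300 rad/s
X_C = 1/(ωC) = 182.3 Ω
Parallel: admittances add. Y = 1/R + jωC
Y = (0.03534 + j0.005486) S
|Y| = 0.03576 S → |Z| = 1/|Y| = 27.96 Ω, ∠Z = −∠Y = -8.825°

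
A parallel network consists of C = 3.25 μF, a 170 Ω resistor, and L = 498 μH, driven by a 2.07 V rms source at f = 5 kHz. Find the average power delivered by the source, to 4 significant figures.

ω = 2πf = 31420 rad/s
X_L = ωL = 15.65 Ω
X_C = 1/(ωC) = 9.794 Ω
Parallel: admittances add. Y = 1/R + 1/(jωL) + jωC
Y = (0.005882 + j0.03818) S
|Y| = 0.03863 S → |Z| = 1/|Y| = 25.88 Ω, ∠Z = −∠Y = -81.24°
I = V/|Z| = 79.97 mA
P = VI cos φ = 2.07 × 0.07997 × cos(-81.24°) = 25.21 mW

25.21 mW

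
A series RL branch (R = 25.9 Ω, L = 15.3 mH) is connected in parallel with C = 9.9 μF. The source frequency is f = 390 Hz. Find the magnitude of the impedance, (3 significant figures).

ω = 2πf = 2450 rad/s
X_L = ωL = 37.5 Ω
X_C = 1/(ωC) = 41.2 Ω
Branch 1 (R+jX_L): Z₁ = 25.9 + j37.5 Ω, |Z₁| = 45.6 Ω
Branch 2 (−jX_C): Z₂ = −j41.2 Ω
Parallel: Z = Z₁Z₂/(Z₁+Z₂), |Z| = 71.8 Ω, ∠Z = -26.4°

71.8 Ω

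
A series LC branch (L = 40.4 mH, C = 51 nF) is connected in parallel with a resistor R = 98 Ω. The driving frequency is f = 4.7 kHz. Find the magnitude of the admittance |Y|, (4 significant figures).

10.38 mS

ω = 2πf = 29530 rad/s
X_L = ωL = 1193 Ω
X_C = 1/(ωC) = 664.0 Ω
Branch 1: Z₁ = R = 98.00 Ω
Branch 2 (series LC): Z₂ = j(X_L − X_C) = j529.1 Ω
Parallel: Z = Z₁Z₂/(Z₁+Z₂), |Z| = 96.36 Ω, ∠Z = 10.49°
|Y| = 1/|Z| = 10.38 mS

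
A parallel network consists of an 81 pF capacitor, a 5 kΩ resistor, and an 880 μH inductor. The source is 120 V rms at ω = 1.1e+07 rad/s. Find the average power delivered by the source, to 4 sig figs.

X_L = ωL = 9680 Ω
X_C = 1/(ωC) = 1122 Ω
Parallel: admittances add. Y = 1/R + 1/(jωL) + jωC
Y = (0.0002000 + j0.0007877) S
|Y| = 0.0008127 S → |Z| = 1/|Y| = 1230 Ω, ∠Z = −∠Y = -75.75°
I = V/|Z| = 97.52 mA
P = VI cos φ = 120 × 0.09752 × cos(-75.75°) = 2.880 W

2.880 W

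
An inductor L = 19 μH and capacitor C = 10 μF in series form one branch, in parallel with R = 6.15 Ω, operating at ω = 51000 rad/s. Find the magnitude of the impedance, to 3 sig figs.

0.979 Ω

X_L = ωL = 0.969 Ω
X_C = 1/(ωC) = 1.96 Ω
Branch 1: Z₁ = R = 6.15 Ω
Branch 2 (series LC): Z₂ = j(X_L − X_C) = −j0.992 Ω
Parallel: Z = Z₁Z₂/(Z₁+Z₂), |Z| = 0.979 Ω, ∠Z = -80.8°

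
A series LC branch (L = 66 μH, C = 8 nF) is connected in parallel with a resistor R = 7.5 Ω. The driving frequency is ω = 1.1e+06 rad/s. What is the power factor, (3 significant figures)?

X_L = ωL = 72.6 Ω
X_C = 1/(ωC) = 114 Ω
Branch 1: Z₁ = R = 7.50 Ω
Branch 2 (series LC): Z₂ = j(X_L − X_C) = −j41.0 Ω
Parallel: Z = Z₁Z₂/(Z₁+Z₂), |Z| = 7.38 Ω, ∠Z = -10.4°
cos φ = cos(-10.4°) = 0.984

0.984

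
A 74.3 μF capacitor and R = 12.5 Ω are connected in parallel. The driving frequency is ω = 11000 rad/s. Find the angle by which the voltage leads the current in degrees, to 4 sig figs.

-84.41°

X_C = 1/(ωC) = 1.224 Ω
Parallel: admittances add. Y = 1/R + jωC
Y = (0.08000 + j0.8173) S
|Y| = 0.8212 S → |Z| = 1/|Y| = 1.218 Ω, ∠Z = −∠Y = -84.41°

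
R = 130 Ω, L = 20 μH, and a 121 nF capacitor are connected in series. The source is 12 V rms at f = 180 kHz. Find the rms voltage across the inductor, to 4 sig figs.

ω = 2πf = 1.131e+06 rad/s
X_L = ωL = 22.62 Ω
X_C = 1/(ωC) = 7.307 Ω
Net reactance X = X_L − X_C = 15.31 Ω
Z = 130.0 + j15.31 Ω
|Z| = √(130.0² + 15.31²) = 130.9 Ω
I = V/|Z| = 91.67 mA
V_L = I·|Z_L| = 0.09167 × 22.62 = 2.074 V

2.074 V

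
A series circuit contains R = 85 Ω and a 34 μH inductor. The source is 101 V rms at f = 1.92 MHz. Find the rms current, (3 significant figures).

ω = 2πf = 1.206e+07 rad/s
X_L = ωL = 410 Ω
Z = 85.0 + j410 Ω
|Z| = √(85.0² + 410²) = 419 Ω
I = V/|Z| = 101/419 = 241 mA

241 mA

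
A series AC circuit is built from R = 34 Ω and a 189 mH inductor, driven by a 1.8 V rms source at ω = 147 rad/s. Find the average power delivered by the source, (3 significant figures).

57.1 mW

X_L = ωL = 27.8 Ω
Z = 34.0 + j27.8 Ω
|Z| = √(34.0² + 27.8²) = 43.9 Ω
∠Z = arctan(27.8/34.0) = 39.3°
I = V/|Z| = 41.0 mA
P = VI cos φ = 1.8 × 0.0410 × cos(39.3°) = 57.1 mW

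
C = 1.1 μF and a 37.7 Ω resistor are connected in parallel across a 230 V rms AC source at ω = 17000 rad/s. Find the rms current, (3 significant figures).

7.46 A

X_C = 1/(ωC) = 53.5 Ω
Parallel: admittances add. Y = 1/R + jωC
Y = (0.0265 + j0.0187) S
|Y| = 0.0325 S → |Z| = 1/|Y| = 30.8 Ω, ∠Z = −∠Y = -35.2°
I = V/|Z| = 230/30.8 = 7.46 A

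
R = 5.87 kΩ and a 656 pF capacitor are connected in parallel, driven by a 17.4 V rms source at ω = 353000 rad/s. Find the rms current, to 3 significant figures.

5.00 mA

X_C = 1/(ωC) = 4320 Ω
Parallel: admittances add. Y = 1/R + jωC
Y = (0.000170 + j0.000232) S
|Y| = 0.000287 S → |Z| = 1/|Y| = 3480 Ω, ∠Z = −∠Y = -53.7°
I = V/|Z| = 17.4/3480 = 5.00 mA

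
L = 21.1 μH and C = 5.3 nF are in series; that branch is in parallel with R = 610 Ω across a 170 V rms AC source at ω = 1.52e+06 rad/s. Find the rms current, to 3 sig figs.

1.87 A

X_L = ωL = 32.1 Ω
X_C = 1/(ωC) = 124 Ω
Branch 1: Z₁ = R = 610 Ω
Branch 2 (series LC): Z₂ = j(X_L − X_C) = −j92.1 Ω
Parallel: Z = Z₁Z₂/(Z₁+Z₂), |Z| = 91.0 Ω, ∠Z = -81.4°
I = V/|Z| = 170/91.0 = 1.87 A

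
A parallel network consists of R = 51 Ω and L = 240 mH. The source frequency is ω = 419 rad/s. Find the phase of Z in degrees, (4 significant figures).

X_L = ωL = 100.6 Ω
Parallel: admittances add. Y = 1/R + 1/(jωL)
Y = (0.01961 − j0.009944) S
|Y| = 0.02199 S → |Z| = 1/|Y| = 45.48 Ω, ∠Z = −∠Y = 26.89°

26.89°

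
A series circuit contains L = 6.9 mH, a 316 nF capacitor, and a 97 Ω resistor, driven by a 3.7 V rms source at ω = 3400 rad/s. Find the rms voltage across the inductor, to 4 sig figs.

X_L = ωL = 23.46 Ω
X_C = 1/(ωC) = 930.8 Ω
Net reactance X = X_L − X_C = -907.3 Ω
Z = 97.00 − j907.3 Ω
|Z| = √(97.00² + 907.3²) = 912.5 Ω
I = V/|Z| = 4.055 mA
V_L = I·|Z_L| = 0.004055 × 23.46 = 0.09513 V

0.09513 V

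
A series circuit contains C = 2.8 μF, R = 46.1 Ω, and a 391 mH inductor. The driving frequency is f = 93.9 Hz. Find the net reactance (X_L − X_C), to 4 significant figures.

-374.6 Ω

ω = 2πf = 590.0 rad/s
X_L = ωL = 230.7 Ω
X_C = 1/(ωC) = 605.3 Ω
X = 230.7 − 605.3 = -374.6 Ω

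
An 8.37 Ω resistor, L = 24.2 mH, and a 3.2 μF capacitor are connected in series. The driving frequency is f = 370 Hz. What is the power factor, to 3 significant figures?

0.106

ω = 2πf = 2325 rad/s
X_L = ωL = 56.3 Ω
X_C = 1/(ωC) = 134 Ω
Net reactance X = X_L − X_C = -78.2 Ω
Z = 8.37 − j78.2 Ω
|Z| = √(8.37² + 78.2²) = 78.6 Ω
∠Z = arctan(-78.2/8.37) = -83.9°
cos φ = cos(-83.9°) = 0.106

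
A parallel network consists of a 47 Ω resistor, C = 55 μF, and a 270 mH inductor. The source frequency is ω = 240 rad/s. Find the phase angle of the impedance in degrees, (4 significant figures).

5.989°

X_L = ωL = 64.80 Ω
X_C = 1/(ωC) = 75.76 Ω
Parallel: admittances add. Y = 1/R + 1/(jωL) + jωC
Y = (0.02128 − j0.002232) S
|Y| = 0.02139 S → |Z| = 1/|Y| = 46.74 Ω, ∠Z = −∠Y = 5.989°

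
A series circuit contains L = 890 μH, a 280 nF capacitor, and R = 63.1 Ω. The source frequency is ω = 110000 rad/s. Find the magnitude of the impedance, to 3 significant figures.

X_L = ωL = 97.9 Ω
X_C = 1/(ωC) = 32.5 Ω
Net reactance X = X_L − X_C = 65.4 Ω
Z = 63.1 + j65.4 Ω
|Z| = √(63.1² + 65.4²) = 90.9 Ω

90.9 Ω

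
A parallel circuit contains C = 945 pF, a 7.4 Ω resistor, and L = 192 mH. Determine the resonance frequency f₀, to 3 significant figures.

ω₀ = 1/√(LC) = 1/√(0.192 × 9.45e-10) = 74240 rad/s
f₀ = ω₀/(2π) = 11.8 kHz

11.8 kHz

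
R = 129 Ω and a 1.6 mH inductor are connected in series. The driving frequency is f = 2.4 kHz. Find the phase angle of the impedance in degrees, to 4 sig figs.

ω = 2πf = 15080 rad/s
X_L = ωL = 24.13 Ω
Z = 129.0 + j24.13 Ω
|Z| = √(129.0² + 24.13²) = 131.2 Ω
∠Z = arctan(24.13/129.0) = 10.59°

10.59°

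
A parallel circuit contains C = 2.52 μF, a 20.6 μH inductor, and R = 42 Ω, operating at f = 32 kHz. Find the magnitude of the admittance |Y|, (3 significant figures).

ω = 2πf = 201100 rad/s
X_L = ωL = 4.14 Ω
X_C = 1/(ωC) = 1.97 Ω
Parallel: admittances add. Y = 1/R + 1/(jωL) + jωC
Y = (0.0238 + j0.265) S
|Y| = 0.266 S → |Z| = 1/|Y| = 3.76 Ω, ∠Z = −∠Y = -84.9°

266 mS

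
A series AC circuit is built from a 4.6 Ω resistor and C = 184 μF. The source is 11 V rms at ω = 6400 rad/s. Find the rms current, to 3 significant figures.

X_C = 1/(ωC) = 0.849 Ω
Z = 4.60 − j0.849 Ω
|Z| = √(4.60² + 0.849²) = 4.68 Ω
I = V/|Z| = 11/4.68 = 2.35 A

2.35 A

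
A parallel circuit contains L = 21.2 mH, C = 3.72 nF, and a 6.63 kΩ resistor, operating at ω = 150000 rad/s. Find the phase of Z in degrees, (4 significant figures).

-58.23°

X_L = ωL = 3180 Ω
X_C = 1/(ωC) = 1792 Ω
Parallel: admittances add. Y = 1/R + 1/(jωL) + jωC
Y = (0.0001508 + j0.0002435) S
|Y| = 0.0002865 S → |Z| = 1/|Y| = 3491 Ω, ∠Z = −∠Y = -58.23°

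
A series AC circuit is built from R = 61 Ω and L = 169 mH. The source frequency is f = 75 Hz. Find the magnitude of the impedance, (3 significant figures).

100 Ω

ω = 2πf = 471.2 rad/s
X_L = ωL = 79.6 Ω
Z = 61.0 + j79.6 Ω
|Z| = √(61.0² + 79.6²) = 100 Ω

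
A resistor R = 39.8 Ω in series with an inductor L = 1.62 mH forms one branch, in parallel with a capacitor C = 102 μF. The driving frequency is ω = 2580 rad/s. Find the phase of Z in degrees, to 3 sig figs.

-84.6°

X_L = ωL = 4.18 Ω
X_C = 1/(ωC) = 3.80 Ω
Branch 1 (R+jX_L): Z₁ = 39.8 + j4.18 Ω, |Z₁| = 40.0 Ω
Branch 2 (−jX_C): Z₂ = −j3.80 Ω
Parallel: Z = Z₁Z₂/(Z₁+Z₂), |Z| = 3.82 Ω, ∠Z = -84.6°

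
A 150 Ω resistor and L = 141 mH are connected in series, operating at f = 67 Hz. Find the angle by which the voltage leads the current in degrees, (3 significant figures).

ω = 2πf = 421.0 rad/s
X_L = ωL = 59.4 Ω
Z = 150 + j59.4 Ω
|Z| = √(150² + 59.4²) = 161 Ω
∠Z = arctan(59.4/150) = 21.6°

21.6°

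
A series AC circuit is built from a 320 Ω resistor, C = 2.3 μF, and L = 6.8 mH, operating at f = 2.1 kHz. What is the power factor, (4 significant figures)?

0.9846

ω = 2πf = 13190 rad/s
X_L = ωL = 89.72 Ω
X_C = 1/(ωC) = 32.95 Ω
Net reactance X = X_L − X_C = 56.77 Ω
Z = 320.0 + j56.77 Ω
|Z| = √(320.0² + 56.77²) = 325.0 Ω
∠Z = arctan(56.77/320.0) = 10.06°
cos φ = cos(10.06°) = 0.9846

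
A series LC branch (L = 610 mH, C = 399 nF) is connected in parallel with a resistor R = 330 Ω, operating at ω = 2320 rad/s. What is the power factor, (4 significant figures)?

X_L = ωL = 1415 Ω
X_C = 1/(ωC) = 1080 Ω
Branch 1: Z₁ = R = 330.0 Ω
Branch 2 (series LC): Z₂ = j(X_L − X_C) = j334.9 Ω
Parallel: Z = Z₁Z₂/(Z₁+Z₂), |Z| = 235.1 Ω, ∠Z = 44.58°
cos φ = cos(44.58°) = 0.7123

0.7123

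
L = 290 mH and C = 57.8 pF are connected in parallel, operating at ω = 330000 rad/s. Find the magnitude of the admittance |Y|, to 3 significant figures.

X_L = ωL = 95700 Ω
X_C = 1/(ωC) = 52400 Ω
Parallel: admittances add. Y = 1/(jωL) + jωC
Y = (0 + j8.62e-06) S
|Y| = 8.62e-06 S → |Z| = 1/|Y| = 116000 Ω, ∠Z = −∠Y = -90.0°

8.62 μS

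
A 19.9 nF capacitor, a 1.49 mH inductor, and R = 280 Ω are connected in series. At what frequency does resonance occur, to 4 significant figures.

ω₀ = 1/√(LC) = 1/√(0.00149 × 1.99e-08) = 183600 rad/s
f₀ = ω₀/(2π) = 29.23 kHz

29.23 kHz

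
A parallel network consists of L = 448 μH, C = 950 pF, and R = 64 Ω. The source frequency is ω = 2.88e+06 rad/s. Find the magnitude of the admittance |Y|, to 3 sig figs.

15.7 mS

X_L = ωL = 1290 Ω
X_C = 1/(ωC) = 365 Ω
Parallel: admittances add. Y = 1/R + 1/(jωL) + jωC
Y = (0.0156 + j0.00196) S
|Y| = 0.0157 S → |Z| = 1/|Y| = 63.5 Ω, ∠Z = −∠Y = -7.15°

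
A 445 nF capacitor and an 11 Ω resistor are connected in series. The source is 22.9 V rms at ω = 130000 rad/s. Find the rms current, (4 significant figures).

X_C = 1/(ωC) = 17.29 Ω
Z = 11.00 − j17.29 Ω
|Z| = √(11.00² + 17.29²) = 20.49 Ω
I = V/|Z| = 22.9/20.49 = 1.118 A

1.118 A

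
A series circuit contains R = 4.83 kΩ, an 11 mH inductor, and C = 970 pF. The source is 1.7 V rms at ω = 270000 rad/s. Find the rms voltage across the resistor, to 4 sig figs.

X_L = ωL = 2970 Ω
X_C = 1/(ωC) = 3818 Ω
Net reactance X = X_L − X_C = -848.3 Ω
Z = 4830 − j848.3 Ω
|Z| = √(4830² + 848.3²) = 4904 Ω
I = V/|Z| = 346.7 μA
V_R = I·|Z_R| = 0.0003467 × 4830 = 1.674 V

1.674 V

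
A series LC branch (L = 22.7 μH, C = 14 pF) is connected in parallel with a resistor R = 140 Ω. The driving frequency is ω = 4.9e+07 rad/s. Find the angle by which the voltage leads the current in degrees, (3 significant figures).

-22.1°

X_L = ωL = 1110 Ω
X_C = 1/(ωC) = 1460 Ω
Branch 1: Z₁ = R = 140 Ω
Branch 2 (series LC): Z₂ = j(X_L − X_C) = −j345 Ω
Parallel: Z = Z₁Z₂/(Z₁+Z₂), |Z| = 130 Ω, ∠Z = -22.1°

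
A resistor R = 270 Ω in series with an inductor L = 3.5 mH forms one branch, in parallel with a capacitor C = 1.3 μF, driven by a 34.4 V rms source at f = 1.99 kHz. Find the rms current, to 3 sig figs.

553 mA

ω = 2πf = 12500 rad/s
X_L = ωL = 43.8 Ω
X_C = 1/(ωC) = 61.5 Ω
Branch 1 (R+jX_L): Z₁ = 270 + j43.8 Ω, |Z₁| = 274 Ω
Branch 2 (−jX_C): Z₂ = −j61.5 Ω
Parallel: Z = Z₁Z₂/(Z₁+Z₂), |Z| = 62.2 Ω, ∠Z = -77.0°
I = V/|Z| = 34.4/62.2 = 553 mA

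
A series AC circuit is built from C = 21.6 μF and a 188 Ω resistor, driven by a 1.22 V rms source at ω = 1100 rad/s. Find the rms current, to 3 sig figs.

X_C = 1/(ωC) = 42.1 Ω
Z = 188 − j42.1 Ω
|Z| = √(188² + 42.1²) = 193 Ω
I = V/|Z| = 1.22/193 = 6.33 mA

6.33 mA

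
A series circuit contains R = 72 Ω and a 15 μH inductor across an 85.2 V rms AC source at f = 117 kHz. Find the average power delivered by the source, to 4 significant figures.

ω = 2πf = 735100 rad/s
X_L = ωL = 11.03 Ω
Z = 72.00 + j11.03 Ω
|Z| = √(72.00² + 11.03²) = 72.84 Ω
∠Z = arctan(11.03/72.00) = 8.707°
I = V/|Z| = 1.170 A
P = VI cos φ = 85.2 × 1.170 × cos(8.707°) = 98.51 W

98.51 W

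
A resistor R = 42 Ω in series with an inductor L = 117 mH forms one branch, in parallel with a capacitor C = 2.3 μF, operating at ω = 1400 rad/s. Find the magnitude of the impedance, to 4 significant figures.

344.0 Ω

X_L = ωL = 163.8 Ω
X_C = 1/(ωC) = 310.6 Ω
Branch 1 (R+jX_L): Z₁ = 42.00 + j163.8 Ω, |Z₁| = 169.1 Ω
Branch 2 (−jX_C): Z₂ = −j310.6 Ω
Parallel: Z = Z₁Z₂/(Z₁+Z₂), |Z| = 344.0 Ω, ∠Z = 59.65°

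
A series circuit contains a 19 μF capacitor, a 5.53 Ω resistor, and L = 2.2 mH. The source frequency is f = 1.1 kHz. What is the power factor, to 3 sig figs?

0.589

ω = 2πf = 6912 rad/s
X_L = ωL = 15.2 Ω
X_C = 1/(ωC) = 7.62 Ω
Net reactance X = X_L − X_C = 7.59 Ω
Z = 5.53 + j7.59 Ω
|Z| = √(5.53² + 7.59²) = 9.39 Ω
∠Z = arctan(7.59/5.53) = 53.9°
cos φ = cos(53.9°) = 0.589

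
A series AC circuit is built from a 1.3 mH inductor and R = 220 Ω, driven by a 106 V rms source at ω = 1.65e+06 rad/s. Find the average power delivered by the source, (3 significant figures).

532 mW

X_L = ωL = 2140 Ω
Z = 220 + j2140 Ω
|Z| = √(220² + 2140²) = 2160 Ω
∠Z = arctan(2140/220) = 84.1°
I = V/|Z| = 49.2 mA
P = VI cos φ = 106 × 0.0492 × cos(84.1°) = 532 mW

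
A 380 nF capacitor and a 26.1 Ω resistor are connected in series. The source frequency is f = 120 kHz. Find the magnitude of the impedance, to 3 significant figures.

26.3 Ω

ω = 2πf = 754000 rad/s
X_C = 1/(ωC) = 3.49 Ω
Z = 26.1 − j3.49 Ω
|Z| = √(26.1² + 3.49²) = 26.3 Ω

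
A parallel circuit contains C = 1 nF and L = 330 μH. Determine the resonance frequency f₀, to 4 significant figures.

277.1 kHz

ω₀ = 1/√(LC) = 1/√(0.00033 × 1e-09) = 1.741e+06 rad/s
f₀ = ω₀/(2π) = 277.1 kHz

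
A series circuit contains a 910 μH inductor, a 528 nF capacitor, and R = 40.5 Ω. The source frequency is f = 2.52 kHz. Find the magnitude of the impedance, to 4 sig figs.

112.7 Ω

ω = 2πf = 15830 rad/s
X_L = ωL = 14.41 Ω
X_C = 1/(ωC) = 119.6 Ω
Net reactance X = X_L − X_C = -105.2 Ω
Z = 40.50 − j105.2 Ω
|Z| = √(40.50² + 105.2²) = 112.7 Ω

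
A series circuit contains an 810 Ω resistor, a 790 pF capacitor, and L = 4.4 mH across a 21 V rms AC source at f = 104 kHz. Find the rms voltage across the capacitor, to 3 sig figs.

ω = 2πf = 653500 rad/s
X_L = ωL = 2880 Ω
X_C = 1/(ωC) = 1940 Ω
Net reactance X = X_L − X_C = 938 Ω
Z = 810 + j938 Ω
|Z| = √(810² + 938²) = 1240 Ω
I = V/|Z| = 16.9 mA
V_C = I·|Z_C| = 0.0169 × 1940 = 32.8 V

32.8 V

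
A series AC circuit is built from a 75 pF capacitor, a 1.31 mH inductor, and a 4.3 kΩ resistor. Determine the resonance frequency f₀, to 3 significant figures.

ω₀ = 1/√(LC) = 1/√(0.00131 × 7.5e-11) = 3.19e+06 rad/s
f₀ = ω₀/(2π) = 508 kHz

508 kHz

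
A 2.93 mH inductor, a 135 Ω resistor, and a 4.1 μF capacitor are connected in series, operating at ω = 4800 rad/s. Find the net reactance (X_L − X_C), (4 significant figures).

-36.75 Ω

X_L = ωL = 14.06 Ω
X_C = 1/(ωC) = 50.81 Ω
X = 14.06 − 50.81 = -36.75 Ω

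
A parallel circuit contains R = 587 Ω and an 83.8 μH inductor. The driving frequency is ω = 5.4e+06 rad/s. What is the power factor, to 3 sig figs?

X_L = ωL = 453 Ω
Parallel: admittances add. Y = 1/R + 1/(jωL)
Y = (0.00170 − j0.00221) S
|Y| = 0.00279 S → |Z| = 1/|Y| = 358 Ω, ∠Z = −∠Y = 52.4°
cos φ = cos(52.4°) = 0.611

0.611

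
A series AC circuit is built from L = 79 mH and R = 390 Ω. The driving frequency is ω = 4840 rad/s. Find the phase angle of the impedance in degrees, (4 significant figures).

X_L = ωL = 382.4 Ω
Z = 390.0 + j382.4 Ω
|Z| = √(390.0² + 382.4²) = 546.2 Ω
∠Z = arctan(382.4/390.0) = 44.43°

44.43°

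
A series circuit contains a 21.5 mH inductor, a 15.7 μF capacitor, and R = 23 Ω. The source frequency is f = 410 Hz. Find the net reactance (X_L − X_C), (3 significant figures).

ω = 2πf = 2576 rad/s
X_L = ωL = 55.4 Ω
X_C = 1/(ωC) = 24.7 Ω
X = 55.4 − 24.7 = 30.7 Ω

30.7 Ω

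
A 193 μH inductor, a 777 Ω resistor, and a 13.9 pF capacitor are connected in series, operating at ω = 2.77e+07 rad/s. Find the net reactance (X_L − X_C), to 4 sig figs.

X_L = ωL = 5346 Ω
X_C = 1/(ωC) = 2597 Ω
X = 5346 − 2597 = 2749 Ω

2749 Ω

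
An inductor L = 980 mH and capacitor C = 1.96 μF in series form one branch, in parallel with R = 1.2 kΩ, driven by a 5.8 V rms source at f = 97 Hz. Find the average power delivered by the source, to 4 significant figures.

28.03 mW

ω = 2πf = 609.5 rad/s
X_L = ωL = 597.3 Ω
X_C = 1/(ωC) = 837.1 Ω
Branch 1: Z₁ = R = 1200 Ω
Branch 2 (series LC): Z₂ = j(X_L − X_C) = −j239.8 Ω
Parallel: Z = Z₁Z₂/(Z₁+Z₂), |Z| = 235.2 Ω, ∠Z = -78.70°
I = V/|Z| = 24.66 mA
P = VI cos φ = 5.8 × 0.02466 × cos(-78.70°) = 28.03 mW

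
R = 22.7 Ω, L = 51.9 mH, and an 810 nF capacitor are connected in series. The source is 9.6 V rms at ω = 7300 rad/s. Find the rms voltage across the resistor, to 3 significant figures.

X_L = ωL = 379 Ω
X_C = 1/(ωC) = 169 Ω
Net reactance X = X_L − X_C = 210 Ω
Z = 22.7 + j210 Ω
|Z| = √(22.7² + 210²) = 211 Ω
I = V/|Z| = 45.5 mA
V_R = I·|Z_R| = 0.0455 × 22.7 = 1.03 V

1.03 V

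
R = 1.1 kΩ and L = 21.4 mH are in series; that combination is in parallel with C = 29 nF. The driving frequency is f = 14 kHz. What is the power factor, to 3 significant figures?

0.107

ω = 2πf = 87960 rad/s
X_L = ωL = 1880 Ω
X_C = 1/(ωC) = 392 Ω
Branch 1 (R+jX_L): Z₁ = 1100 + j1880 Ω, |Z₁| = 2180 Ω
Branch 2 (−jX_C): Z₂ = −j392 Ω
Parallel: Z = Z₁Z₂/(Z₁+Z₂), |Z| = 461 Ω, ∠Z = -83.9°
cos φ = cos(-83.9°) = 0.107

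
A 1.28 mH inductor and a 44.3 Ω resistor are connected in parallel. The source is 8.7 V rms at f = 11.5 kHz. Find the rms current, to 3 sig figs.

218 mA

ω = 2πf = 72260 rad/s
X_L = ωL = 92.5 Ω
Parallel: admittances add. Y = 1/R + 1/(jωL)
Y = (0.0226 − j0.0108) S
|Y| = 0.0250 S → |Z| = 1/|Y| = 40.0 Ω, ∠Z = −∠Y = 25.6°
I = V/|Z| = 8.7/40.0 = 218 mA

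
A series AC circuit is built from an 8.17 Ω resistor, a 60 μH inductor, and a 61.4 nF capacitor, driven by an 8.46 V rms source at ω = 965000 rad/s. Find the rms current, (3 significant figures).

202 mA

X_L = ωL = 57.9 Ω
X_C = 1/(ωC) = 16.9 Ω
Net reactance X = X_L − X_C = 41.0 Ω
Z = 8.17 + j41.0 Ω
|Z| = √(8.17² + 41.0²) = 41.8 Ω
I = V/|Z| = 8.46/41.8 = 202 mA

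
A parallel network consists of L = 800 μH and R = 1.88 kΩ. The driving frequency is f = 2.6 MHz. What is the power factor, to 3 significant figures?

0.990

ω = 2πf = 1.634e+07 rad/s
X_L = ωL = 13100 Ω
Parallel: admittances add. Y = 1/R + 1/(jωL)
Y = (0.000532 − j7.65e-05) S
|Y| = 0.000537 S → |Z| = 1/|Y| = 1860 Ω, ∠Z = −∠Y = 8.19°
cos φ = cos(8.19°) = 0.990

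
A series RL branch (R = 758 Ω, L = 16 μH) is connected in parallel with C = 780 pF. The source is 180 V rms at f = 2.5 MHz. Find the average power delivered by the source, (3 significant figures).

38.5 W

ω = 2πf = 1.571e+07 rad/s
X_L = ωL = 251 Ω
X_C = 1/(ωC) = 81.6 Ω
Branch 1 (R+jX_L): Z₁ = 758 + j251 Ω, |Z₁| = 799 Ω
Branch 2 (−jX_C): Z₂ = −j81.6 Ω
Parallel: Z = Z₁Z₂/(Z₁+Z₂), |Z| = 83.9 Ω, ∠Z = -84.3°
I = V/|Z| = 2.15 A
P = VI cos φ = 180 × 2.15 × cos(-84.3°) = 38.5 W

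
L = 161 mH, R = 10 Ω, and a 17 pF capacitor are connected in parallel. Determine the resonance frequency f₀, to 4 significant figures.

ω₀ = 1/√(LC) = 1/√(0.161 × 1.7e-11) = 604500 rad/s
f₀ = ω₀/(2π) = 96.20 kHz

96.20 kHz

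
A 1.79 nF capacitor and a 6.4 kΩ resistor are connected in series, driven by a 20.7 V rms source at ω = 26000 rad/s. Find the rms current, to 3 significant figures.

X_C = 1/(ωC) = 21500 Ω
Z = 6400 − j21500 Ω
|Z| = √(6400² + 21500²) = 22400 Ω
I = V/|Z| = 20.7/22400 = 923 μA

923 μA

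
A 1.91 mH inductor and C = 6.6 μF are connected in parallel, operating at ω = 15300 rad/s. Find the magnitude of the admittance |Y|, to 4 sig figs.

66.76 mS

X_L = ωL = 29.22 Ω
X_C = 1/(ωC) = 9.903 Ω
Parallel: admittances add. Y = 1/(jωL) + jωC
Y = (0 + j0.06676) S
|Y| = 0.06676 S → |Z| = 1/|Y| = 14.98 Ω, ∠Z = −∠Y = -90.00°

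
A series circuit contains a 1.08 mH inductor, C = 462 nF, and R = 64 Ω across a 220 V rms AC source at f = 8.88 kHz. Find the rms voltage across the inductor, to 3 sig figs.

ω = 2πf = 55790 rad/s
X_L = ωL = 60.3 Ω
X_C = 1/(ωC) = 38.8 Ω
Net reactance X = X_L − X_C = 21.5 Ω
Z = 64.0 + j21.5 Ω
|Z| = √(64.0² + 21.5²) = 67.5 Ω
I = V/|Z| = 3.26 A
V_L = I·|Z_L| = 3.26 × 60.3 = 196 V

196 V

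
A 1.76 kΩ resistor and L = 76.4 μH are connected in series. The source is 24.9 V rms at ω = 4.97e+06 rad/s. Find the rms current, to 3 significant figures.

X_L = ωL = 380 Ω
Z = 1760 + j380 Ω
|Z| = √(1760² + 380²) = 1800 Ω
I = V/|Z| = 24.9/1800 = 13.8 mA

13.8 mA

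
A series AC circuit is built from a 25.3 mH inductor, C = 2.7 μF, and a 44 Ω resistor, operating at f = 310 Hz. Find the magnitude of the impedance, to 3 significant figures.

ω = 2πf = 1948 rad/s
X_L = ωL = 49.3 Ω
X_C = 1/(ωC) = 190 Ω
Net reactance X = X_L − X_C = -141 Ω
Z = 44.0 − j141 Ω
|Z| = √(44.0² + 141²) = 148 Ω

148 Ω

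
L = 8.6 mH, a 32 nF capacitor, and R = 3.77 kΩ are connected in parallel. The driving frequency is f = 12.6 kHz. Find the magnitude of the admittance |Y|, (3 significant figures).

ω = 2πf = 79170 rad/s
X_L = ωL = 681 Ω
X_C = 1/(ωC) = 395 Ω
Parallel: admittances add. Y = 1/R + 1/(jωL) + jωC
Y = (0.000265 + j0.00106) S
|Y| = 0.00110 S → |Z| = 1/|Y| = 911 Ω, ∠Z = −∠Y = -76.0°

1.10 mS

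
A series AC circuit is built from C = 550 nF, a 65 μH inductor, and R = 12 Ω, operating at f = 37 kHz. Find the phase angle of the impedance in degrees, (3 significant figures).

ω = 2πf = 232500 rad/s
X_L = ωL = 15.1 Ω
X_C = 1/(ωC) = 7.82 Ω
Net reactance X = X_L − X_C = 7.29 Ω
Z = 12.0 + j7.29 Ω
|Z| = √(12.0² + 7.29²) = 14.0 Ω
∠Z = arctan(7.29/12.0) = 31.3°

31.3°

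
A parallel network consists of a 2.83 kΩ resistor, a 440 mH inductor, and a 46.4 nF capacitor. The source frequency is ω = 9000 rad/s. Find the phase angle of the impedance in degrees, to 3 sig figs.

X_L = ωL = 3960 Ω
X_C = 1/(ωC) = 2390 Ω
Parallel: admittances add. Y = 1/R + 1/(jωL) + jωC
Y = (0.000353 + j0.000165) S
|Y| = 0.000390 S → |Z| = 1/|Y| = 2560 Ω, ∠Z = −∠Y = -25.0°

-25.0°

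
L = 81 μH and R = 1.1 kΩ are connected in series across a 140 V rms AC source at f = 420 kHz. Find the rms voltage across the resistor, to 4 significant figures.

ω = 2πf = 2.639e+06 rad/s
X_L = ωL = 213.8 Ω
Z = 1100 + j213.8 Ω
|Z| = √(1100² + 213.8²) = 1121 Ω
I = V/|Z| = 124.9 mA
V_R = I·|Z_R| = 0.1249 × 1100 = 137.4 V

137.4 V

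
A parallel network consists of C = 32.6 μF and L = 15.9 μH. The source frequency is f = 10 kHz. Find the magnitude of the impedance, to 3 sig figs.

ω = 2πf = 62830 rad/s
X_L = ωL = 0.999 Ω
X_C = 1/(ωC) = 0.488 Ω
Parallel: admittances add. Y = 1/(jωL) + jωC
Y = (0 + j1.05) S
|Y| = 1.05 S → |Z| = 1/|Y| = 0.955 Ω, ∠Z = −∠Y = -90.0°

0.955 Ω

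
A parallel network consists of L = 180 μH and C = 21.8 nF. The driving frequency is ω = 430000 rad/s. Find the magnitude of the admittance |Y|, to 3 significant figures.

X_L = ωL = 77.4 Ω
X_C = 1/(ωC) = 107 Ω
Parallel: admittances add. Y = 1/(jωL) + jωC
Y = (0 − j0.00355) S
|Y| = 0.00355 S → |Z| = 1/|Y| = 282 Ω, ∠Z = −∠Y = 90.0°

3.55 mS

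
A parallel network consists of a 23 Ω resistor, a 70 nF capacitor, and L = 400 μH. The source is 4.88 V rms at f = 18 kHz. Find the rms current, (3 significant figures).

223 mA

ω = 2πf = 113100 rad/s
X_L = ωL = 45.2 Ω
X_C = 1/(ωC) = 126 Ω
Parallel: admittances add. Y = 1/R + 1/(jωL) + jωC
Y = (0.0435 − j0.0142) S
|Y| = 0.0457 S → |Z| = 1/|Y| = 21.9 Ω, ∠Z = −∠Y = 18.1°
I = V/|Z| = 4.88/21.9 = 223 mA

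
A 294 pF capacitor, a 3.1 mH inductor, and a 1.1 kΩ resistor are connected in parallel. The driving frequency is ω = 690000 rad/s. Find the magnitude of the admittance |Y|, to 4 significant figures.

946.8 μS

X_L = ωL = 2139 Ω
X_C = 1/(ωC) = 4930 Ω
Parallel: admittances add. Y = 1/R + 1/(jωL) + jωC
Y = (0.0009091 − j0.0002646) S
|Y| = 0.0009468 S → |Z| = 1/|Y| = 1056 Ω, ∠Z = −∠Y = 16.23°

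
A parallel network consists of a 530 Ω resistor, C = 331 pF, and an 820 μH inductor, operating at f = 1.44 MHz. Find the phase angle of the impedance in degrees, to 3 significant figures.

ω = 2πf = 9.048e+06 rad/s
X_L = ωL = 7420 Ω
X_C = 1/(ωC) = 334 Ω
Parallel: admittances add. Y = 1/R + 1/(jωL) + jωC
Y = (0.00189 + j0.00286) S
|Y| = 0.00343 S → |Z| = 1/|Y| = 292 Ω, ∠Z = −∠Y = -56.6°

-56.6°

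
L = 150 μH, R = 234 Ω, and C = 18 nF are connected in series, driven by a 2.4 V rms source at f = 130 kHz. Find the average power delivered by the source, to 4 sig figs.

23.35 mW

ω = 2πf = 816800 rad/s
X_L = ωL = 122.5 Ω
X_C = 1/(ωC) = 68.01 Ω
Net reactance X = X_L − X_C = 54.51 Ω
Z = 234.0 + j54.51 Ω
|Z| = √(234.0² + 54.51²) = 240.3 Ω
∠Z = arctan(54.51/234.0) = 13.11°
I = V/|Z| = 9.989 mA
P = VI cos φ = 2.4 × 0.009989 × cos(13.11°) = 23.35 mW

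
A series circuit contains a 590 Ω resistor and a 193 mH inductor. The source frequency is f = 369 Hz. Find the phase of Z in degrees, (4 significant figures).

37.18°

ω = 2πf = 2318 rad/s
X_L = ωL = 447.5 Ω
Z = 590.0 + j447.5 Ω
|Z| = √(590.0² + 447.5²) = 740.5 Ω
∠Z = arctan(447.5/590.0) = 37.18°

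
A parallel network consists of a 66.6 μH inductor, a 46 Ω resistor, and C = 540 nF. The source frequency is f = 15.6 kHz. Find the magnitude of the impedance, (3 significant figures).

9.75 Ω

ω = 2πf = 98020 rad/s
X_L = ωL = 6.53 Ω
X_C = 1/(ωC) = 18.9 Ω
Parallel: admittances add. Y = 1/R + 1/(jωL) + jωC
Y = (0.0217 − j0.100) S
|Y| = 0.103 S → |Z| = 1/|Y| = 9.75 Ω, ∠Z = −∠Y = 77.8°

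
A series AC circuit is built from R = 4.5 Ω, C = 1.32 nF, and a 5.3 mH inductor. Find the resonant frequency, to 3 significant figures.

ω₀ = 1/√(LC) = 1/√(0.0053 × 1.32e-09) = 378100 rad/s
f₀ = ω₀/(2π) = 60.2 kHz

60.2 kHz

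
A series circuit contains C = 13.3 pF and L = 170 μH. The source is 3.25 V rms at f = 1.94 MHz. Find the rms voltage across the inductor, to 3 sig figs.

ω = 2πf = 1.219e+07 rad/s
X_L = ωL = 2070 Ω
X_C = 1/(ωC) = 6170 Ω
Net reactance X = X_L − X_C = -4100 Ω
Z = − j4100 Ω
|Z| = √(0² + 4100²) = 4100 Ω
I = V/|Z| = 793 μA
V_L = I·|Z_L| = 0.000793 × 2070 = 1.64 V

1.64 V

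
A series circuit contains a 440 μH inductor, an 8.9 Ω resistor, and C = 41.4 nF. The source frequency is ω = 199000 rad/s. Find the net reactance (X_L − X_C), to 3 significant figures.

-33.8 Ω

X_L = ωL = 87.6 Ω
X_C = 1/(ωC) = 121 Ω
X = 87.6 − 121 = -33.8 Ω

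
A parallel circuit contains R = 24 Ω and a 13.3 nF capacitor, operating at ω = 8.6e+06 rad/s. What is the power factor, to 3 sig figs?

X_C = 1/(ωC) = 8.74 Ω
Parallel: admittances add. Y = 1/R + jωC
Y = (0.0417 + j0.114) S
|Y| = 0.122 S → |Z| = 1/|Y| = 8.21 Ω, ∠Z = −∠Y = -70.0°
cos φ = cos(-70.0°) = 0.342

0.342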